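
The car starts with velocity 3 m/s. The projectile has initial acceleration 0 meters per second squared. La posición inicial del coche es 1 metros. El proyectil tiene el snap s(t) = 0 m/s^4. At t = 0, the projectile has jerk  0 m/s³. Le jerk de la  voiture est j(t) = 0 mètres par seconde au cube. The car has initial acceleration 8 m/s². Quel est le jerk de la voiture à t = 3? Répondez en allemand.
Aus der Gleichung für den Ruck j(t) = 0, setzen wir t = 3 ein und erhalten j = 0.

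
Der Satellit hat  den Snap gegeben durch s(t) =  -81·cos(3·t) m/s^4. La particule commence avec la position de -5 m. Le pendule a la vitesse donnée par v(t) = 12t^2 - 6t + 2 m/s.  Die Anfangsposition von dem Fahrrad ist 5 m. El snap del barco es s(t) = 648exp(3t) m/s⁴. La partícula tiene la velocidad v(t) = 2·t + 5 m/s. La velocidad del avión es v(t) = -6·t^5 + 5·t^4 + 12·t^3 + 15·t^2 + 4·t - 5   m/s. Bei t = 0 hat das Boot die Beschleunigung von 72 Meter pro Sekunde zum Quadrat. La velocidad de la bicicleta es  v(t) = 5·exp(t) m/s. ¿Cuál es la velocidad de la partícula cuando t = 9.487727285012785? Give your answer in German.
Aus der Gleichung für die Geschwindigkeit v(t) = 2·t + 5, setzen wir t = 9.487727285012785 ein und erhalten v = 23.9754545700256.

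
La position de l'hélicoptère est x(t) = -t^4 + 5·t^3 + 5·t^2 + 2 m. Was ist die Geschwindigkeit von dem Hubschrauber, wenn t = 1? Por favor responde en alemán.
Um dies zu lösen, müssen wir 1 Ableitung unserer Gleichung für die Position x(t) = -t^4 + 5·t^3 + 5·t^2 + 2 nehmen. Durch Ableiten von der Position erhalten wir die Geschwindigkeit: v(t) = -4·t^3 + 15·t^2 + 10·t. Aus der Gleichung für die Geschwindigkeit v(t) = -4·t^3 + 15·t^2 + 10·t, setzen wir t = 1 ein und erhalten v = 21.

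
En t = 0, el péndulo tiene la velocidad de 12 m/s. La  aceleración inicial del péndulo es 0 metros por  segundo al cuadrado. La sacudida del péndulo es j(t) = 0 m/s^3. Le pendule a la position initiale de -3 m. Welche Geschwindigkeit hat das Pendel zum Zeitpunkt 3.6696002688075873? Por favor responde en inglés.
To find the answer, we compute 2 integrals of j(t) = 0. The integral of jerk, with a(0) = 0, gives acceleration: a(t) = 0. Integrating acceleration and using the initial condition v(0) = 12, we get v(t) = 12. Using v(t) = 12 and substituting t = 3.6696002688075873, we find v = 12.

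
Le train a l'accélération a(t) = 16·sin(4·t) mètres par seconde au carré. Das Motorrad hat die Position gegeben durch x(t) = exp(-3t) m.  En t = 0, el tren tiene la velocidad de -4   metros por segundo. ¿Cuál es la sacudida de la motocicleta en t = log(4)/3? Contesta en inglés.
To solve this, we need to take 3 derivatives of our position equation x(t) = exp(-3·t). Taking d/dt of x(t), we find v(t) = -3·exp(-3·t). Differentiating velocity, we get acceleration: a(t) = 9·exp(-3·t). The derivative of acceleration gives jerk: j(t) = -27·exp(-3·t). From the given jerk equation j(t) = -27·exp(-3·t), we substitute t = log(4)/3 to get j = -27/4.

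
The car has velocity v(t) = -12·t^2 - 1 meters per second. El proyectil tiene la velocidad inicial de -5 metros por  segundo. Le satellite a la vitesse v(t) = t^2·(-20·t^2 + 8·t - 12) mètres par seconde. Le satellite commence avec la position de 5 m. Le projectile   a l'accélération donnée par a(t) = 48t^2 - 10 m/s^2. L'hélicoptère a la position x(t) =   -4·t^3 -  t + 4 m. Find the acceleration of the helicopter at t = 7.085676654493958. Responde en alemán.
Ausgehend von der Position x(t) = -4·t^3 - t + 4, nehmen wir 2 Ableitungen. Mit d/dt von x(t) finden wir v(t) = -12·t^2 - 1. Die Ableitung von der Geschwindigkeit ergibt die Beschleunigung: a(t) = -24·t. Aus der Gleichung für die Beschleunigung a(t) = -24·t, setzen wir t = 7.085676654493958 ein und erhalten a = -170.056239707855.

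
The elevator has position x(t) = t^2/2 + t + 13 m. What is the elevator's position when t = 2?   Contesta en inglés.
From the given position equation x(t) = t^2/2 + t + 13, we substitute t = 2 to get x = 17.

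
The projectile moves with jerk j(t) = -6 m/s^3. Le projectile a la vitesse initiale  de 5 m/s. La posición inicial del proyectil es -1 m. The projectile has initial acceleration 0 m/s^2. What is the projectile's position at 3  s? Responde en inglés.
To find the answer, we compute 3 integrals of j(t) = -6. The antiderivative of jerk is acceleration. Using a(0) = 0, we get a(t) = -6·t. The integral of acceleration, with v(0) = 5, gives velocity: v(t) = 5 - 3·t^2. The antiderivative of velocity is position. Using x(0) = -1, we get x(t) = -t^3 + 5·t - 1. From the given position equation x(t) = -t^3 + 5·t - 1, we substitute t = 3 to get x = -13.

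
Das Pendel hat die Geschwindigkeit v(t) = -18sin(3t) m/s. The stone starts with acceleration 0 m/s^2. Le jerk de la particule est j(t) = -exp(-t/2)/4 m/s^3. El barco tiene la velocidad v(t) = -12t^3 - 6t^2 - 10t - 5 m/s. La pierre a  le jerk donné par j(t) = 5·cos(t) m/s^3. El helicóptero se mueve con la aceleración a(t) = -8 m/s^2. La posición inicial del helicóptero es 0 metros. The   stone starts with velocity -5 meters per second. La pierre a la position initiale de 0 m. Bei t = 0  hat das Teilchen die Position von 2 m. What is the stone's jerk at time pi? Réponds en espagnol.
Usando j(t) = 5·cos(t) y sustituyendo t = pi, encontramos j = -5.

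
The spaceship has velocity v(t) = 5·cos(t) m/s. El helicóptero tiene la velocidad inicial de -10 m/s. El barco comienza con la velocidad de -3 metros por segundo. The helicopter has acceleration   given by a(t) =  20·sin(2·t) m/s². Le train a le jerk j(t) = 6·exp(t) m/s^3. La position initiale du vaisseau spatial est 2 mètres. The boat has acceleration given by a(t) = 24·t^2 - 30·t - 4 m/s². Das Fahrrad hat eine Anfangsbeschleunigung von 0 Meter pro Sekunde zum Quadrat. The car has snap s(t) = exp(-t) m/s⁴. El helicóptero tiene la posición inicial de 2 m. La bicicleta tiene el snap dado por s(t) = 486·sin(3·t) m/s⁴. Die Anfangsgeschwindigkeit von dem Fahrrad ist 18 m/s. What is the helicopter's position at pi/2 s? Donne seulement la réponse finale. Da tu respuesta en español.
La respuesta es 2.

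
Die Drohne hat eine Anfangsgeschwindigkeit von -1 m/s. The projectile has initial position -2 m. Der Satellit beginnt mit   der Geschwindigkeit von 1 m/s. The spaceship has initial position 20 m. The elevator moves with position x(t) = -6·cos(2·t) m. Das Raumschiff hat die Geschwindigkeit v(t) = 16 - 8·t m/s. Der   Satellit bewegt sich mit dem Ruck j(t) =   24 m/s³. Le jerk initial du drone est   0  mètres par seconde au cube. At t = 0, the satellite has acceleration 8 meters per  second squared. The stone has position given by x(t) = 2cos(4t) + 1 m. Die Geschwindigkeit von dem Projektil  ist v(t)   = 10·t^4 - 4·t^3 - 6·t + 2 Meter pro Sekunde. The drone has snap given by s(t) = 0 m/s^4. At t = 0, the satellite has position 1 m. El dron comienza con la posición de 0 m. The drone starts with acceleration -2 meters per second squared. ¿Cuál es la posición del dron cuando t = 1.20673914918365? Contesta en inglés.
To find the answer, we compute 4 antiderivatives of s(t) = 0. Integrating snap and using the initial condition j(0) = 0, we get j(t) = 0. Integrating jerk and using the initial condition a(0) = -2, we get a(t) = -2. The antiderivative of acceleration, with v(0) = -1, gives velocity: v(t) = -2·t - 1. Finding the integral of v(t) and using x(0) = 0: x(t) = -t^2 - t. Using x(t) = -t^2 - t and substituting t = 1.20673914918365, we find x = -2.66295852335613.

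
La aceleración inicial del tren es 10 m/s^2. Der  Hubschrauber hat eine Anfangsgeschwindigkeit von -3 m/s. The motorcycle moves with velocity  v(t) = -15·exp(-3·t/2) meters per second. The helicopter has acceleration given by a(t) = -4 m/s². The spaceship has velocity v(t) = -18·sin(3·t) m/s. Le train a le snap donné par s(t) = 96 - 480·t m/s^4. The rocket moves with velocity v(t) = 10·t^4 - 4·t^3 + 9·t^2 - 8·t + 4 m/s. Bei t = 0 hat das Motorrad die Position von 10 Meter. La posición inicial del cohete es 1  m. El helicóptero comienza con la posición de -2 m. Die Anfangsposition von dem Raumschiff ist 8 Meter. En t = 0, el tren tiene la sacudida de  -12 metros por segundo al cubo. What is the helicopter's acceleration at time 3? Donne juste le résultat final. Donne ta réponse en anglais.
At t = 3, a = -4.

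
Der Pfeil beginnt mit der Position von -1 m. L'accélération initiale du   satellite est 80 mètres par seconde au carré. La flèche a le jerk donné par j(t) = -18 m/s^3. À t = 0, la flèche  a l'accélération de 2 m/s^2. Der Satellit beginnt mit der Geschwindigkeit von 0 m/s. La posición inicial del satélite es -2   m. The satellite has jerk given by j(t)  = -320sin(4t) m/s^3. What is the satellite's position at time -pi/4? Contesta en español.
Partiendo de la sacudida j(t) = -320·sin(4·t), tomamos 3 antiderivadas. Tomando ∫j(t)dt y aplicando a(0) = 80, encontramos a(t) = 80·cos(4·t). La integral de la aceleración es la velocidad. Usando v(0) = 0, obtenemos v(t) = 20·sin(4·t). La integral de la velocidad, con x(0) = -2, da la posición: x(t) = 3 - 5·cos(4·t). Tenemos la posición x(t) = 3 - 5·cos(4·t). Sustituyendo t = -pi/4: x(-pi/4) = 8.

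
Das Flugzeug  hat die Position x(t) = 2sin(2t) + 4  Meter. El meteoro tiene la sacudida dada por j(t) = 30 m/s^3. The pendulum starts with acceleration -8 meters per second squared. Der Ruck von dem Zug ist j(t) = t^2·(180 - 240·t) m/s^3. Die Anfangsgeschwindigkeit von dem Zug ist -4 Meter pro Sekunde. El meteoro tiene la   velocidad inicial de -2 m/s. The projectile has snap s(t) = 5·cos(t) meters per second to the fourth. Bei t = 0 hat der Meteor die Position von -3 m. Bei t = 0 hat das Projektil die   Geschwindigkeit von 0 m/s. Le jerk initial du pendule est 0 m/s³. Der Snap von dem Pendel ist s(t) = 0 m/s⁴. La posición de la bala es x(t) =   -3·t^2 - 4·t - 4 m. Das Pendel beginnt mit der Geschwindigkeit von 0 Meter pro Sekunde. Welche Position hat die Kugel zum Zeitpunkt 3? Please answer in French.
En utilisant x(t) = -3·t^2 - 4·t - 4 et en substituant t = 3, nous trouvons x = -43.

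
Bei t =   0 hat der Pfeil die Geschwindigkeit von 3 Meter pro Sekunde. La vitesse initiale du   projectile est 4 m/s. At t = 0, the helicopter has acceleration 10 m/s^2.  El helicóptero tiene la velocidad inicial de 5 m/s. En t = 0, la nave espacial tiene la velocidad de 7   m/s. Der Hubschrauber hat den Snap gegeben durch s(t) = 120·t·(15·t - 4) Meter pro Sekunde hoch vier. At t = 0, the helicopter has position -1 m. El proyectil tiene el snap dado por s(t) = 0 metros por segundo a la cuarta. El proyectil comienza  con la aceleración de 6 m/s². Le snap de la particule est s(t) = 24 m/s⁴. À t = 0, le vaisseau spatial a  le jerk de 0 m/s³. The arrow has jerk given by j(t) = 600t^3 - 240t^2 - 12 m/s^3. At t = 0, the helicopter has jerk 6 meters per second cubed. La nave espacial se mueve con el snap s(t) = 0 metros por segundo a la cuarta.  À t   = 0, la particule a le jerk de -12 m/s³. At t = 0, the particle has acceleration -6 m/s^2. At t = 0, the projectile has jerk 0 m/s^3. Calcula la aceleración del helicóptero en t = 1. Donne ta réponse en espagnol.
Necesitamos integrar nuestra ecuación del snap s(t) = 120·t·(15·t - 4) 2 veces. Tomando ∫s(t)dt y aplicando j(0) = 6, encontramos j(t) = 600·t^3 - 240·t^2 + 6. La antiderivada de la sacudida, con a(0) = 10, da la aceleración: a(t) = 150·t^4 - 80·t^3 + 6·t + 10. De la ecuación de la aceleración a(t) = 150·t^4 - 80·t^3 + 6·t + 10, sustituimos t = 1 para obtener a = 86.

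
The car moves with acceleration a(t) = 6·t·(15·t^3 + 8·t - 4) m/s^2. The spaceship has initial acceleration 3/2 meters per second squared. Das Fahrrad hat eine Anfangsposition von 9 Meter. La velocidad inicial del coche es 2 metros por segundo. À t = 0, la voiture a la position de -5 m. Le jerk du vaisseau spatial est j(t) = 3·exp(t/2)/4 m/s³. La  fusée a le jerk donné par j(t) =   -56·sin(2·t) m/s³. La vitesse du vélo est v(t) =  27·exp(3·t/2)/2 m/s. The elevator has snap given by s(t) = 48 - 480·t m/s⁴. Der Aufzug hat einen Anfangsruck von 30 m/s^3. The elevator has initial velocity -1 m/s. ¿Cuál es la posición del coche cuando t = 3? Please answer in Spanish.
Necesitamos integrar nuestra ecuación de la aceleración a(t) = 6·t·(15·t^3 + 8·t - 4) 2 veces. Integrando la aceleración y usando la condición inicial v(0) = 2, obtenemos v(t) = 18·t^5 + 16·t^3 - 12·t^2 + 2. Integrando la velocidad y usando la condición inicial x(0) = -5, obtenemos x(t) = 3·t^6 + 4·t^4 - 4·t^3 + 2·t - 5. Usando x(t) = 3·t^6 + 4·t^4 - 4·t^3 + 2·t - 5 y sustituyendo t = 3, encontramos x = 2404.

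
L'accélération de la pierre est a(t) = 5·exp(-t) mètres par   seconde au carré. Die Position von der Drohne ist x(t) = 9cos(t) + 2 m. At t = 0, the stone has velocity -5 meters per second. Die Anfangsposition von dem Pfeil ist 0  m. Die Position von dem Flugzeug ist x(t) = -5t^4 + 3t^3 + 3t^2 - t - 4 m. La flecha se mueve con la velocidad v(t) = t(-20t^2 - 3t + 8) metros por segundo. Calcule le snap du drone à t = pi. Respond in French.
Pour résoudre ceci, nous devons prendre 4 dérivées de notre équation de la position x(t) = 9·cos(t) + 2. La dérivée de la position donne la vitesse: v(t) = -9·sin(t). En prenant d/dt de v(t), nous trouvons a(t) = -9·cos(t). En prenant d/dt de a(t), nous trouvons j(t) = 9·sin(t). En prenant d/dt de j(t), nous trouvons s(t) = 9·cos(t). Nous avons le snap s(t) = 9·cos(t). En substituant t = pi: s(pi) = -9.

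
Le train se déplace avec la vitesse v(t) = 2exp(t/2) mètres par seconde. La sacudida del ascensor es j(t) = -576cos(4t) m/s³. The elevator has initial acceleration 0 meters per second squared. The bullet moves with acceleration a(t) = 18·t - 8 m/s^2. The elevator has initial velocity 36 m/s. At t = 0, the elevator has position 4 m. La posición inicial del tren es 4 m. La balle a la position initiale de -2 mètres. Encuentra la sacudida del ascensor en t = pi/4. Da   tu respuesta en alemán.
Mit j(t) = -576·cos(4·t) und Einsetzen von t = pi/4, finden wir j = 576.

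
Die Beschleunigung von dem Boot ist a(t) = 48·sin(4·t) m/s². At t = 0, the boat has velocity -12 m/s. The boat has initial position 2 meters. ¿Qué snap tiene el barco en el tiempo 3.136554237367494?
Para resolver esto, necesitamos tomar 2 derivadas de nuestra ecuación de la aceleración a(t) = 48·sin(4·t). La derivada de la aceleración da la sacudida: j(t) = 192·cos(4·t). Tomando d/dt de j(t), encontramos s(t) = -768·sin(4·t). Tenemos el snap s(t) = -768·sin(4·t). Sustituyendo t = 3.136554237367494: s(3.136554237367494) = 15.4769668714437.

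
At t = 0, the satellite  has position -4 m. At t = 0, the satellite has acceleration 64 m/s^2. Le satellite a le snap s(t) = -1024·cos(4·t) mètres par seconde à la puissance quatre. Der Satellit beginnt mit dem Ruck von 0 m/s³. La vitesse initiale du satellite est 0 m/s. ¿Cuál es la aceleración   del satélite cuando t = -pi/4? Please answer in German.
Um dies zu lösen, müssen wir 2 Integrale unserer Gleichung für den Snap s(t) = -1024·cos(4·t) finden. Die Stammfunktion von dem Snap, mit j(0) = 0, ergibt den Ruck: j(t) = -256·sin(4·t). Durch Integration von dem Ruck und Verwendung der Anfangsbedingung a(0) = 64, erhalten wir a(t) = 64·cos(4·t). Mit a(t) = 64·cos(4·t) und Einsetzen von t = -pi/4, finden wir a = -64.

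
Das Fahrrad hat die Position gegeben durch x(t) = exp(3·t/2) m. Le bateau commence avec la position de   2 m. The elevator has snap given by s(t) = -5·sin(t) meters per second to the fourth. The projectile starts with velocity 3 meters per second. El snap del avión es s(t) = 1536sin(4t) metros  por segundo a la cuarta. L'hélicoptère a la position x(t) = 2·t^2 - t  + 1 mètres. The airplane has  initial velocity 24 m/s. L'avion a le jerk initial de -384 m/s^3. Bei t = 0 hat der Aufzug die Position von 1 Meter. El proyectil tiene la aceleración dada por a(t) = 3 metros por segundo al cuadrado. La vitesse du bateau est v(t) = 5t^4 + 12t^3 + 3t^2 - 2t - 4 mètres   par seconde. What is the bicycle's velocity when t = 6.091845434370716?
Starting from position x(t) = exp(3·t/2), we take 1 derivative. Differentiating position, we get velocity: v(t) = 3·exp(3·t/2)/2. We have velocity v(t) = 3·exp(3·t/2)/2. Substituting t = 6.091845434370716: v(6.091845434370716) = 13949.9786902017.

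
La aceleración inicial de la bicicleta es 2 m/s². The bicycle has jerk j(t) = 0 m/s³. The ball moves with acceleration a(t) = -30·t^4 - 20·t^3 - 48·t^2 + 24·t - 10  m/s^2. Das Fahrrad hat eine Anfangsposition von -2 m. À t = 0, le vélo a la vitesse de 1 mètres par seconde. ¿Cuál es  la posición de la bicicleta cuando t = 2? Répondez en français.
Nous devons trouver la primitive de notre équation du jerk j(t) = 0 3 fois. En intégrant le jerk et en utilisant la condition initiale a(0) = 2, nous obtenons a(t) = 2. La primitive de l'accélération est la vitesse. En utilisant v(0) = 1, nous obtenons v(t) = 2·t + 1. En intégrant la vitesse et en utilisant la condition initiale x(0) = -2, nous obtenons x(t) = t^2 + t - 2. En utilisant x(t) = t^2 + t - 2 et en substituant t = 2, nous trouvons x = 4.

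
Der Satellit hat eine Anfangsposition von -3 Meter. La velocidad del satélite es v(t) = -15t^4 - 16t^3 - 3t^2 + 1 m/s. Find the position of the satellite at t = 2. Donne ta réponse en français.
Pour résoudre ceci, nous devons prendre 1 intégrale de notre équation de la vitesse v(t) = -15·t^4 - 16·t^3 - 3·t^2 + 1. L'intégrale de la vitesse, avec x(0) = -3, donne la position: x(t) = -3·t^5 - 4·t^4 - t^3 + t - 3. De l'équation de la position x(t) = -3·t^5 - 4·t^4 - t^3 + t - 3, nous substituons t = 2 pour obtenir x = -169.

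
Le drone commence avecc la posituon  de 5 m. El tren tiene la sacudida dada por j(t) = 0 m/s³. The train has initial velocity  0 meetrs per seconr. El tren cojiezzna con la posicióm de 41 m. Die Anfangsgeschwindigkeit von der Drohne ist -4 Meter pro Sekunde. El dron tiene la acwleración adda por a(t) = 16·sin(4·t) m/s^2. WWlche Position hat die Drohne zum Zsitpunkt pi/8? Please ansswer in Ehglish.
Starting from acceleration a(t) = 16·sin(4·t), we take 2 antiderivatives. Taking ∫a(t)dt and applying v(0) = -4, we find v(t) = -4·cos(4·t). Integrating velocity and using the initial condition x(0) = 5, we get x(t) = 5 - sin(4·t). From the given position equation x(t) = 5 - sin(4·t), we substitute t = pi/8 to get x = 4.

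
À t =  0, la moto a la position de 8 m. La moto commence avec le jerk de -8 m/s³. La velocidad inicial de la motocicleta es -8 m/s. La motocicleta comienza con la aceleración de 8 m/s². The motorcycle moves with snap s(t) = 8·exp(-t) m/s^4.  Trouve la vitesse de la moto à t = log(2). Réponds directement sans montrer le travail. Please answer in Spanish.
La velocidad en t = log(2) es v = -4.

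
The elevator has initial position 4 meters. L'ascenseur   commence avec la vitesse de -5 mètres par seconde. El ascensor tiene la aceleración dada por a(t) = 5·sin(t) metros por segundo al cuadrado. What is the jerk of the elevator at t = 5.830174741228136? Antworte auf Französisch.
En partant de l'accélération a(t) = 5·sin(t), nous prenons 1 dérivée. La dérivée de l'accélération donne le jerk: j(t) = 5·cos(t). En utilisant j(t) = 5·cos(t) et en substituant t = 5.830174741228136, nous trouvons j = 4.49566765651172.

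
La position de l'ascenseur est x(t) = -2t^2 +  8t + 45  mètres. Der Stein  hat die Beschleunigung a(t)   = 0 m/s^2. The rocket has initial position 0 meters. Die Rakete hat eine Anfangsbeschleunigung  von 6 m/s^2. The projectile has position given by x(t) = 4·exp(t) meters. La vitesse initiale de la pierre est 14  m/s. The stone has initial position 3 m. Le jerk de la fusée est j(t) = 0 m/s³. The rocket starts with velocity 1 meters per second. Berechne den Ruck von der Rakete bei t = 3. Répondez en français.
En utilisant j(t) = 0 et en substituant t = 3, nous trouvons j = 0.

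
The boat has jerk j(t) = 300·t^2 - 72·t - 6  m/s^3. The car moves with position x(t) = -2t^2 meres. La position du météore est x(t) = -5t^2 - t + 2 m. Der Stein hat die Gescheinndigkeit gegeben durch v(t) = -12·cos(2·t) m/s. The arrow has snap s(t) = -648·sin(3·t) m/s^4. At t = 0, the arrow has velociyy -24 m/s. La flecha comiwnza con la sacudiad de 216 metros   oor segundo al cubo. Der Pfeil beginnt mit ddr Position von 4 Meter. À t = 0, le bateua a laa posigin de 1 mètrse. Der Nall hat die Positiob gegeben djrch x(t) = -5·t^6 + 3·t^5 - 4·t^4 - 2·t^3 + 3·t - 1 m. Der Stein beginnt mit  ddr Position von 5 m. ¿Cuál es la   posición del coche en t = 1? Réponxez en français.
Nous avons la position x(t) = -2·t^2. En substituant t = 1: x(1) = -2.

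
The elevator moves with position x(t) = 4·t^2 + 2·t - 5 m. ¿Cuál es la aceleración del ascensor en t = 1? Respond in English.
We must differentiate our position equation x(t) = 4·t^2 + 2·t - 5 2 times. Taking d/dt of x(t), we find v(t) = 8·t + 2. The derivative of velocity gives acceleration: a(t) = 8. We have acceleration a(t) = 8. Substituting t = 1: a(1) = 8.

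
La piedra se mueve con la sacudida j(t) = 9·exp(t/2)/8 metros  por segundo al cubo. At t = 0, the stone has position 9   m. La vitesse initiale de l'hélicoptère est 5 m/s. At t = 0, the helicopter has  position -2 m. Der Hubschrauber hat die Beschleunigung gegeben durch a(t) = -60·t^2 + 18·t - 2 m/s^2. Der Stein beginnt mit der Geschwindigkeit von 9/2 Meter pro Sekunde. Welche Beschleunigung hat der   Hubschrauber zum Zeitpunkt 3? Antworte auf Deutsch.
Mit a(t) = -60·t^2 + 18·t - 2 und Einsetzen von t = 3, finden wir a = -488.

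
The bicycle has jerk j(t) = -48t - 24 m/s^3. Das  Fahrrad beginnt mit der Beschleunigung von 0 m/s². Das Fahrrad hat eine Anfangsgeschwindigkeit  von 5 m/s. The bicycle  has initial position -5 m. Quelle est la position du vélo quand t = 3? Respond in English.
To find the answer, we compute 3 antiderivatives of j(t) = -48·t - 24. Integrating jerk and using the initial condition a(0) = 0, we get a(t) = 24·t·(-t - 1). The antiderivative of acceleration is velocity. Using v(0) = 5, we get v(t) = -8·t^3 - 12·t^2 + 5. The antiderivative of velocity is position. Using x(0) = -5, we get x(t) = -2·t^4 - 4·t^3 + 5·t - 5. We have position x(t) = -2·t^4 - 4·t^3 + 5·t - 5. Substituting t = 3: x(3) = -260.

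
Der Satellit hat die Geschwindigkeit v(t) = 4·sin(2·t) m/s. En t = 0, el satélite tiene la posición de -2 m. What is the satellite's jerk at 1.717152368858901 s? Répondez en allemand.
Wir müssen unsere Gleichung für die Geschwindigkeit v(t) = 4·sin(2·t) 2-mal ableiten. Die Ableitung von der Geschwindigkeit ergibt die Beschleunigung: a(t) = 8·cos(2·t). Die Ableitung von der Beschleunigung ergibt den Ruck: j(t) = -16·sin(2·t). Wir haben den Ruck j(t) = -16·sin(2·t). Durch Einsetzen von t = 1.717152368858901: j(1.717152368858901) = 4.61680013245699.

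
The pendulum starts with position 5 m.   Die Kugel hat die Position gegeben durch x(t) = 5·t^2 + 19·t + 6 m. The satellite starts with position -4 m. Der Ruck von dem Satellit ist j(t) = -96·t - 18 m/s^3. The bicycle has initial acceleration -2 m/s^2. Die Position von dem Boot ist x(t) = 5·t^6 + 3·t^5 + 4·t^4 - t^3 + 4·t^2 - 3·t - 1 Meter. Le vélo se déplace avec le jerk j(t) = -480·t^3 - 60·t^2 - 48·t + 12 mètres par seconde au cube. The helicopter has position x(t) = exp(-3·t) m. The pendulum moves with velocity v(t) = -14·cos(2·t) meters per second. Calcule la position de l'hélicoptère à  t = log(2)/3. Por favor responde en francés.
Nous avons la position x(t) = exp(-3·t). En substituant t = log(2)/3: x(log(2)/3) = 1/2.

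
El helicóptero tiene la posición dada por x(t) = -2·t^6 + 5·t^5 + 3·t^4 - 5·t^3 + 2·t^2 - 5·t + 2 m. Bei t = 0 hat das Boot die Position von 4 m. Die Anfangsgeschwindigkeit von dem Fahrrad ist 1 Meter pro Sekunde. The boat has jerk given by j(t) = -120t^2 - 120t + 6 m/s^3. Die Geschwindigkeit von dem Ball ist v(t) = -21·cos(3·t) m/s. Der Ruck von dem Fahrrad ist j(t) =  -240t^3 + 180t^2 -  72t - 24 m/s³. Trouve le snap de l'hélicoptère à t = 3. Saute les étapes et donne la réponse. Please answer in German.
Der Snap bei t = 3 ist s = -4608.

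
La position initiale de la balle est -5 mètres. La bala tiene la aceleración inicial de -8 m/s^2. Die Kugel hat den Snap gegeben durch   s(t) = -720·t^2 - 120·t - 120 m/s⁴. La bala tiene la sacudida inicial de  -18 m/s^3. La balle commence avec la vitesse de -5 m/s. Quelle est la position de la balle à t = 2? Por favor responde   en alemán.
Um dies zu lösen, müssen wir 4 Integrale unserer Gleichung für den Snap s(t) = -720·t^2 - 120·t - 120 finden. Mit ∫s(t)dt und Anwendung von j(0) = -18, finden wir j(t) = -240·t^3 - 60·t^2 - 120·t - 18. Mit ∫j(t)dt und Anwendung von a(0) = -8, finden wir a(t) = -60·t^4 - 20·t^3 - 60·t^2 - 18·t - 8. Durch Integration von der Beschleunigung und Verwendung der Anfangsbedingung v(0) = -5, erhalten wir v(t) = -12·t^5 - 5·t^4 - 20·t^3 - 9·t^2 - 8·t - 5. Mit ∫v(t)dt und Anwendung von x(0) = -5, finden wir x(t) = -2·t^6 - t^5 - 5·t^4 - 3·t^3 - 4·t^2 - 5·t - 5. Aus der Gleichung für die Position x(t) = -2·t^6 - t^5 - 5·t^4 - 3·t^3 - 4·t^2 - 5·t - 5, setzen wir t = 2 ein und erhalten x = -295.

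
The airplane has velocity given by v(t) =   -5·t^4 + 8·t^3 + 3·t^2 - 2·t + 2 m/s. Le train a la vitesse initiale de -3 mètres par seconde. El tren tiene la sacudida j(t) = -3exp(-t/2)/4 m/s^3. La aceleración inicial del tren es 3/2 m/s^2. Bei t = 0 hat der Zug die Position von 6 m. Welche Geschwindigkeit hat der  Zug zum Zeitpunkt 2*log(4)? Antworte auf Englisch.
Starting from jerk j(t) = -3·exp(-t/2)/4, we take 2 integrals. The antiderivative of jerk, with a(0) = 3/2, gives acceleration: a(t) = 3·exp(-t/2)/2. The integral of acceleration, with v(0) = -3, gives velocity: v(t) = -3·exp(-t/2). From the given velocity equation v(t) = -3·exp(-t/2), we substitute t = 2*log(4) to get v = -3/4.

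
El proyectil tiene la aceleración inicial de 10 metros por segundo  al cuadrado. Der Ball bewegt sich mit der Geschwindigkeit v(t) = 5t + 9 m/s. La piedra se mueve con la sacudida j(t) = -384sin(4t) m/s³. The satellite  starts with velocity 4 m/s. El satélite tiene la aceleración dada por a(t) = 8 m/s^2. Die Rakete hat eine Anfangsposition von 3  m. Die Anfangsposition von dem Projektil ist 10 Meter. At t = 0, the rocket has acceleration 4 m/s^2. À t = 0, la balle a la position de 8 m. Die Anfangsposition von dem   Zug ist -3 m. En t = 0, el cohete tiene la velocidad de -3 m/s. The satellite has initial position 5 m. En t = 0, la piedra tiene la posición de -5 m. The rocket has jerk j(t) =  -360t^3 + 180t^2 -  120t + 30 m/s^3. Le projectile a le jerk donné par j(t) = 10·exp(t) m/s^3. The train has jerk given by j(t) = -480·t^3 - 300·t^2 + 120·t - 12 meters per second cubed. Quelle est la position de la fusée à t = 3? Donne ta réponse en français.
Nous devons intégrer notre équation du jerk j(t) = -360·t^3 + 180·t^2 - 120·t + 30 3 fois. La primitive du jerk, avec a(0) = 4, donne l'accélération: a(t) = -90·t^4 + 60·t^3 - 60·t^2 + 30·t + 4. L'intégrale de l'accélération, avec v(0) = -3, donne la vitesse: v(t) = -18·t^5 + 15·t^4 - 20·t^3 + 15·t^2 + 4·t - 3. En intégrant la vitesse et en utilisant la condition initiale x(0) = 3, nous obtenons x(t) = -3·t^6 + 3·t^5 - 5·t^4 + 5·t^3 + 2·t^2 - 3·t + 3. En utilisant x(t) = -3·t^6 + 3·t^5 - 5·t^4 + 5·t^3 + 2·t^2 - 3·t + 3 et en substituant t = 3, nous trouvons x = -1716.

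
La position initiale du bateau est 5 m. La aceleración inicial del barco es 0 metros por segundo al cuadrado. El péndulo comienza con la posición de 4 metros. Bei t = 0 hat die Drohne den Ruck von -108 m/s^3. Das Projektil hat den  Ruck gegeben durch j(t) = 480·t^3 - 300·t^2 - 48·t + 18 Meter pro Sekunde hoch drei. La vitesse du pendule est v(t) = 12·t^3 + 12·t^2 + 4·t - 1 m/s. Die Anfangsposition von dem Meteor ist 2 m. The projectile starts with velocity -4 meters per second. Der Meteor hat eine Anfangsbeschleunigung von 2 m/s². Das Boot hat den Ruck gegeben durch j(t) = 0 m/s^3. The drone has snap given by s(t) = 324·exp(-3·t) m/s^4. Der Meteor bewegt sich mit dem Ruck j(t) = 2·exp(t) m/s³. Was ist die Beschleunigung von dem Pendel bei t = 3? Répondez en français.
Pour résoudre ceci, nous devons prendre 1 dérivée de notre équation de la vitesse v(t) = 12·t^3 + 12·t^2 + 4·t - 1. En dérivant la vitesse, nous obtenons l'accélération: a(t) = 36·t^2 + 24·t + 4. En utilisant a(t) = 36·t^2 + 24·t + 4 et en substituant t = 3, nous trouvons a = 400.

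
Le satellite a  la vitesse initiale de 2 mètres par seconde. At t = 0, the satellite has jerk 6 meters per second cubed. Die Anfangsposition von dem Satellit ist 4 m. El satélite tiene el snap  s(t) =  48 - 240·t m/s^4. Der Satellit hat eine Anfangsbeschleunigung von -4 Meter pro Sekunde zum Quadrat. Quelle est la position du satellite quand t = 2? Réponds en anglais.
Starting from snap s(t) = 48 - 240·t, we take 4 antiderivatives. The antiderivative of snap, with j(0) = 6, gives jerk: j(t) = -120·t^2 + 48·t + 6. Taking ∫j(t)dt and applying a(0) = -4, we find a(t) = -40·t^3 + 24·t^2 + 6·t - 4. Integrating acceleration and using the initial condition v(0) = 2, we get v(t) = -10·t^4 + 8·t^3 + 3·t^2 - 4·t + 2. Taking ∫v(t)dt and applying x(0) = 4, we find x(t) = -2·t^5 + 2·t^4 + t^3 - 2·t^2 + 2·t + 4. From the given position equation x(t) = -2·t^5 + 2·t^4 + t^3 - 2·t^2 + 2·t + 4, we substitute t = 2 to get x = -24.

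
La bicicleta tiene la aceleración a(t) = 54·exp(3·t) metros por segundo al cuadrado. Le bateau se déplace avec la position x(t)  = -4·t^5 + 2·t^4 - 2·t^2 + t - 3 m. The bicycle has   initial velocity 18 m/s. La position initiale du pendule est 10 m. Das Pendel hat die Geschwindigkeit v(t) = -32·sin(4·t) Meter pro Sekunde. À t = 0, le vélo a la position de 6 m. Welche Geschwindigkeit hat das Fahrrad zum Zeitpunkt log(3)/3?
Wir müssen die Stammfunktion unserer Gleichung für die Beschleunigung a(t) = 54·exp(3·t) 1-mal finden. Durch Integration von der Beschleunigung und Verwendung der Anfangsbedingung v(0) = 18, erhalten wir v(t) = 18·exp(3·t). Mit v(t) = 18·exp(3·t) und Einsetzen von t = log(3)/3, finden wir v = 54.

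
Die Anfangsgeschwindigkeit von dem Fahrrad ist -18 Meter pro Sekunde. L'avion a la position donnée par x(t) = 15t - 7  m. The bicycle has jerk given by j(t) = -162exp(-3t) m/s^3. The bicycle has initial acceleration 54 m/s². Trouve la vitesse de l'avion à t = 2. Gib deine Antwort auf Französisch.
Pour résoudre ceci, nous devons prendre 1 dérivée de notre équation de la position x(t) = 15·t - 7. En dérivant la position, nous obtenons la vitesse: v(t) = 15. De l'équation de la vitesse v(t) = 15, nous substituons t = 2 pour obtenir v = 15.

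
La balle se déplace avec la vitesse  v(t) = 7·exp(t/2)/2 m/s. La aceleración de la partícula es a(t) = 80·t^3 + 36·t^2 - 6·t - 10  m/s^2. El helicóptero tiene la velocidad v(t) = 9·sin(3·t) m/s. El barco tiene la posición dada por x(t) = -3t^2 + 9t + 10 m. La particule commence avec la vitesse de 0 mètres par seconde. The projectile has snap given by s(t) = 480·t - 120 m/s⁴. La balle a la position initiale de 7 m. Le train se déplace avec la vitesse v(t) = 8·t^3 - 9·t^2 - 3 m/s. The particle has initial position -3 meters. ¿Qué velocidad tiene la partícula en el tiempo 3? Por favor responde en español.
Para resolver esto, necesitamos tomar 1 antiderivada de nuestra ecuación de la aceleración a(t) = 80·t^3 + 36·t^2 - 6·t - 10. Integrando la aceleración y usando la condición inicial v(0) = 0, obtenemos v(t) = t·(20·t^3 + 12·t^2 - 3·t - 10). Usando v(t) = t·(20·t^3 + 12·t^2 - 3·t - 10) y sustituyendo t = 3, encontramos v = 1887.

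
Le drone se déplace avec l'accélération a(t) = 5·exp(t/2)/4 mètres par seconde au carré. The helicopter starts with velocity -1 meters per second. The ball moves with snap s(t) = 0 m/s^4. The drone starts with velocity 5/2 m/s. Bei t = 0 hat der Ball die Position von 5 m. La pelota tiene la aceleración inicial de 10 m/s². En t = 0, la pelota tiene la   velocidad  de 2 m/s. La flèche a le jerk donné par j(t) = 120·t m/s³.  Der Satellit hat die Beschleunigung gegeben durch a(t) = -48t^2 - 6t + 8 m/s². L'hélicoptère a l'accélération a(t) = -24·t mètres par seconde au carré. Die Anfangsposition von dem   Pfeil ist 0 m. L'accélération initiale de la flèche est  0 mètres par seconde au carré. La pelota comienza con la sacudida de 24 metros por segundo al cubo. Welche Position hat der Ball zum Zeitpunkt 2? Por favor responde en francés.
Pour résoudre ceci, nous devons prendre 4 intégrales de notre équation du snap s(t) = 0. La primitive du snap, avec j(0) = 24, donne le jerk: j(t) = 24. L'intégrale du jerk est l'accélération. En utilisant a(0) = 10, nous obtenons a(t) = 24·t + 10. En intégrant l'accélération et en utilisant la condition initiale v(0) = 2, nous obtenons v(t) = 12·t^2 + 10·t + 2. La primitive de la vitesse est la position. En utilisant x(0) = 5, nous obtenons x(t) = 4·t^3 + 5·t^2 + 2·t + 5. De l'équation de la position x(t) = 4·t^3 + 5·t^2 + 2·t + 5, nous substituons t = 2 pour obtenir x = 61.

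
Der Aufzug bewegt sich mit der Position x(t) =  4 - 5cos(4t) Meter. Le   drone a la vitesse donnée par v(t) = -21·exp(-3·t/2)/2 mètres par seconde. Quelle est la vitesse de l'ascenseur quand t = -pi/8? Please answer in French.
Nous devons dériver notre équation de la position x(t) = 4 - 5·cos(4·t) 1 fois. En dérivant la position, nous obtenons la vitesse: v(t) = 20·sin(4·t). En utilisant v(t) = 20·sin(4·t) et en substituant t = -pi/8, nous trouvons v = -20.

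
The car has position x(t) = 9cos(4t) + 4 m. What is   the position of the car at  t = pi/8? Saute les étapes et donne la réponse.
At t = pi/8, x = 4.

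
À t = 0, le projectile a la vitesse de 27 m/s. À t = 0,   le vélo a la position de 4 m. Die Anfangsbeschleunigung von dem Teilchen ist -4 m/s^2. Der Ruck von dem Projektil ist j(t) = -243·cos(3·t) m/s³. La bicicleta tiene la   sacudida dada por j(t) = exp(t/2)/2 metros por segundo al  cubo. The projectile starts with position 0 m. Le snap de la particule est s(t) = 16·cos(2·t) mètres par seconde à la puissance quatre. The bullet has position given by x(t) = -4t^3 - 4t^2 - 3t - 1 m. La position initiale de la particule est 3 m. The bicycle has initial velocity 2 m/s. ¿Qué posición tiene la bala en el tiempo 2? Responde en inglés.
We have position x(t) = -4·t^3 - 4·t^2 - 3·t - 1. Substituting t = 2: x(2) = -55.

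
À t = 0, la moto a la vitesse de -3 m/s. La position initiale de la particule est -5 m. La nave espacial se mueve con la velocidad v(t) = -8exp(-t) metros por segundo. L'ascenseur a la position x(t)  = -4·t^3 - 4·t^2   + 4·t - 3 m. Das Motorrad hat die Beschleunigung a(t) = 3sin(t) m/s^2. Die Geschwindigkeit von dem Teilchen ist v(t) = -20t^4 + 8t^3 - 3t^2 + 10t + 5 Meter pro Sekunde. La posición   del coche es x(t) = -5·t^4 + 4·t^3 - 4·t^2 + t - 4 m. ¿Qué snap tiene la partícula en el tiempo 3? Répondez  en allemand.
Ausgehend von der Geschwindigkeit v(t) = -20·t^4 + 8·t^3 - 3·t^2 + 10·t + 5, nehmen wir 3 Ableitungen. Durch Ableiten von der Geschwindigkeit erhalten wir die Beschleunigung: a(t) = -80·t^3 + 24·t^2 - 6·t + 10. Mit d/dt von a(t) finden wir j(t) = -240·t^2 + 48·t - 6. Die Ableitung von dem Ruck ergibt den Snap: s(t) = 48 - 480·t. Aus der Gleichung für den Snap s(t) = 48 - 480·t, setzen wir t = 3 ein und erhalten s = -1392.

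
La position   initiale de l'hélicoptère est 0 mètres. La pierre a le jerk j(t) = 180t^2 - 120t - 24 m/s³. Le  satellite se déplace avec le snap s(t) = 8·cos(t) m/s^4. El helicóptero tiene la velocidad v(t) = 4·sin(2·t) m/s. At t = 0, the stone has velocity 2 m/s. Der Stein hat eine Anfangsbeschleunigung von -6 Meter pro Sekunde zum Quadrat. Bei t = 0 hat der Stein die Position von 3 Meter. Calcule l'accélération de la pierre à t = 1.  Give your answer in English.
To find the answer, we compute 1 integral of j(t) = 180·t^2 - 120·t - 24. The integral of jerk, with a(0) = -6, gives acceleration: a(t) = 60·t^3 - 60·t^2 - 24·t - 6. Using a(t) = 60·t^3 - 60·t^2 - 24·t - 6 and substituting t = 1, we find a = -30.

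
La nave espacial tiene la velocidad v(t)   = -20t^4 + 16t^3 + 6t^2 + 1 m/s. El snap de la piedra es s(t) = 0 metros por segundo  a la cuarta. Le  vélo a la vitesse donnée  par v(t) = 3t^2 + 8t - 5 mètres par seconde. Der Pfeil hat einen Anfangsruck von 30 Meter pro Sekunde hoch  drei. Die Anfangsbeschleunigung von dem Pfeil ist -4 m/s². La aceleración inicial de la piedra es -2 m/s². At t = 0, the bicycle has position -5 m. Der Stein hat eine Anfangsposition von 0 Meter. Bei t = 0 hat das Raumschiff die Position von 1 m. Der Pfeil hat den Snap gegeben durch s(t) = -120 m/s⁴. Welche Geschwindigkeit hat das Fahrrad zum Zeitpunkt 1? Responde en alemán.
Aus der Gleichung für die Geschwindigkeit v(t) = 3·t^2 + 8·t - 5, setzen wir t = 1 ein und erhalten v = 6.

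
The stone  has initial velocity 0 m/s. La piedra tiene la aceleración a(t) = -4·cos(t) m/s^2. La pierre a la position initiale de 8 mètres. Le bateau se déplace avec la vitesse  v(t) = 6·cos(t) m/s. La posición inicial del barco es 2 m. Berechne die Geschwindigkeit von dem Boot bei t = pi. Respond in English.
We have velocity v(t) = 6·cos(t). Substituting t = pi: v(pi) = -6.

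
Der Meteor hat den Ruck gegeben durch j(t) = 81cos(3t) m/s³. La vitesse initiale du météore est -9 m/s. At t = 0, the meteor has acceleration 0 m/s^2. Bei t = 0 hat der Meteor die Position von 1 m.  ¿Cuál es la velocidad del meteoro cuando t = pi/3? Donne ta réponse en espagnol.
Necesitamos integrar nuestra ecuación de la sacudida j(t) = 81·cos(3·t) 2 veces. Tomando ∫j(t)dt y aplicando a(0) = 0, encontramos a(t) = 27·sin(3·t). Integrando la aceleración y usando la condición inicial v(0) = -9, obtenemos v(t) = -9·cos(3·t). Usando v(t) = -9·cos(3·t) y sustituyendo t = pi/3, encontramos v = 9.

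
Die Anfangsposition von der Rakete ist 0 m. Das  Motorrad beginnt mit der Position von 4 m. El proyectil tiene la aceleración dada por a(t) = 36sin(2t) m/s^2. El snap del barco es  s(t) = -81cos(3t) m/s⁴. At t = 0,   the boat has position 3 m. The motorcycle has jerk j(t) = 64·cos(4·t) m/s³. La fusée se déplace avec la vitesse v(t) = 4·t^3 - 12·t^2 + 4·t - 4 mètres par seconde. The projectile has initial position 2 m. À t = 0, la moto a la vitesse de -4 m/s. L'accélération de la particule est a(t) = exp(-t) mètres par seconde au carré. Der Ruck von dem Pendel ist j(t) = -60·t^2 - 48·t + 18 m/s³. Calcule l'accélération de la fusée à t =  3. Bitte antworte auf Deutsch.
Ausgehend von der Geschwindigkeit v(t) = 4·t^3 - 12·t^2 + 4·t - 4, nehmen wir 1 Ableitung. Durch Ableiten von der Geschwindigkeit erhalten wir die Beschleunigung: a(t) = 12·t^2 - 24·t + 4. Aus der Gleichung für die Beschleunigung a(t) = 12·t^2 - 24·t + 4, setzen wir t = 3 ein und erhalten a = 40.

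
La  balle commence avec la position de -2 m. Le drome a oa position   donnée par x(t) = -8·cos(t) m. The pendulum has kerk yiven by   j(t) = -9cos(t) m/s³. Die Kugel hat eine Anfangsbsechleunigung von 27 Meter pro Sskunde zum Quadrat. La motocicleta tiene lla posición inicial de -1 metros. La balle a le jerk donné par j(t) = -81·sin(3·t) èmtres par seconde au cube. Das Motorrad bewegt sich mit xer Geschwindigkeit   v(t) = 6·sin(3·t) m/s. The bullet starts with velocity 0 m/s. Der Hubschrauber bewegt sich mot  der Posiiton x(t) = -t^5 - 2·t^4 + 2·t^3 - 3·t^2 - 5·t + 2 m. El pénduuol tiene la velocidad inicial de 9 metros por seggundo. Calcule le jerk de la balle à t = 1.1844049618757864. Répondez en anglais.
Using j(t) = -81·sin(3·t) and substituting t = 1.1844049618757864, we find j = 32.4078234348631.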